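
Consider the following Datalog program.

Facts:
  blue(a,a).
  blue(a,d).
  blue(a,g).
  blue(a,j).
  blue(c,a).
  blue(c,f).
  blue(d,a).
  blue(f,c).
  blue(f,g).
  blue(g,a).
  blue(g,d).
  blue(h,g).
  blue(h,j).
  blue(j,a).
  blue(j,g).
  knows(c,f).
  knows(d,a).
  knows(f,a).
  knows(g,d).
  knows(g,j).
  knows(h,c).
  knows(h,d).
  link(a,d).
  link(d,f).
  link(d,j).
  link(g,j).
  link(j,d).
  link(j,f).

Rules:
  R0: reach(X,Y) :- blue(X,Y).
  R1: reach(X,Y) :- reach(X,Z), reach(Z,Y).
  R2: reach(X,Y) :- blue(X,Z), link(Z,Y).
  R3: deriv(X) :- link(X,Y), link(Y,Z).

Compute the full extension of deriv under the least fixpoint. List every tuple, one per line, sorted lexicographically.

round 1: derive deriv(a) via R3 from link(a,d), link(d,f)
round 1: derive deriv(d) via R3 from link(d,j), link(j,d)
round 1: derive deriv(g) via R3 from link(g,j), link(j,d)
round 1: derive deriv(j) via R3 from link(j,d), link(d,f)

deriv(a)
deriv(d)
deriv(g)
deriv(j)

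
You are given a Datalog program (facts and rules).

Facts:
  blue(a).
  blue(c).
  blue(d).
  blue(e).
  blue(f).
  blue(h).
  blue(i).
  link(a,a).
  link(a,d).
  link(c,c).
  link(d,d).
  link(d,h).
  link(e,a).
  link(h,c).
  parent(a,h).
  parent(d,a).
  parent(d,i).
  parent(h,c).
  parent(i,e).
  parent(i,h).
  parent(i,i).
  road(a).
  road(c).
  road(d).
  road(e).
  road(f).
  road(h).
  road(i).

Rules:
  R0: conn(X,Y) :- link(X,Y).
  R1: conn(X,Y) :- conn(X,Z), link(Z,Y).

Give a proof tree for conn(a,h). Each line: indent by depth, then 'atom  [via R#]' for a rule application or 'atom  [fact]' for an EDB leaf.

conn(a,h)  [via R1]
  conn(a,d)  [via R0]
    link(a,d)  [fact]
  link(d,h)  [fact]

round 1: derive conn(a,a) via R0 from link(a,a)
round 1: derive conn(a,d) via R0 from link(a,d)
round 1: derive conn(c,c) via R0 from link(c,c)
round 1: derive conn(d,d) via R0 from link(d,d)
round 1: derive conn(d,h) via R0 from link(d,h)
round 1: derive conn(e,a) via R0 from link(e,a)
round 1: derive conn(h,c) via R0 from link(h,c)
round 2: derive conn(a,h) via R1 from conn(a,d), link(d,h)
round 2: derive conn(d,c) via R1 from conn(d,h), link(h,c)
round 2: derive conn(e,d) via R1 from conn(e,a), link(a,d)
round 3: derive conn(a,c) via R1 from conn(a,h), link(h,c)
round 3: derive conn(e,h) via R1 from conn(e,d), link(d,h)
round 4: derive conn(e,c) via R1 from conn(e,h), link(h,c)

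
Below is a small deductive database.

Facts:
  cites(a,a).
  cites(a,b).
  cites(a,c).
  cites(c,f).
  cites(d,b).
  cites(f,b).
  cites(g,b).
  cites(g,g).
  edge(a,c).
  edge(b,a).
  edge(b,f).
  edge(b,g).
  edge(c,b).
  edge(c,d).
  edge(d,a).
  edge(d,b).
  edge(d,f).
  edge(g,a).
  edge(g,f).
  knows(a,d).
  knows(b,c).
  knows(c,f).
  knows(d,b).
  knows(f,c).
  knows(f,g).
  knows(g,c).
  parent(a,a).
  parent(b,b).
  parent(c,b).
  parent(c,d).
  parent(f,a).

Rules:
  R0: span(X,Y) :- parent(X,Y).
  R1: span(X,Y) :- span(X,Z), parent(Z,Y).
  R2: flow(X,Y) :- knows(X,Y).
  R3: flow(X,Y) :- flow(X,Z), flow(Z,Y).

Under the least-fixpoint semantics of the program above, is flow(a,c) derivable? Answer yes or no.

round 1: derive flow(a,d) via R2 from knows(a,d)
round 1: derive flow(b,c) via R2 from knows(b,c)
round 1: derive flow(c,f) via R2 from knows(c,f)
round 1: derive flow(d,b) via R2 from knows(d,b)
round 1: derive flow(f,c) via R2 from knows(f,c)
round 1: derive flow(f,g) via R2 from knows(f,g)
round 1: derive flow(g,c) via R2 from knows(g,c)
round 2: derive flow(a,b) via R3 from flow(a,d), flow(d,b)
round 2: derive flow(b,f) via R3 from flow(b,c), flow(c,f)
round 2: derive flow(c,c) via R3 from flow(c,f), flow(f,c)
round 2: derive flow(c,g) via R3 from flow(c,f), flow(f,g)
round 2: derive flow(d,c) via R3 from flow(d,b), flow(b,c)
round 2: derive flow(f,f) via R3 from flow(f,c), flow(c,f)
round 2: derive flow(g,f) via R3 from flow(g,c), flow(c,f)
round 3: derive flow(a,c) via R3 from flow(a,b), flow(b,c)
round 3: derive flow(a,f) via R3 from flow(a,b), flow(b,f)
round 3: derive flow(b,g) via R3 from flow(b,c), flow(c,g)
round 3: derive flow(d,f) via R3 from flow(d,b), flow(b,f)
round 3: derive flow(d,g) via R3 from flow(d,c), flow(c,g)
round 3: derive flow(g,g) via R3 from flow(g,c), flow(c,g)
round 4: derive flow(a,g) via R3 from flow(a,b), flow(b,g)

yes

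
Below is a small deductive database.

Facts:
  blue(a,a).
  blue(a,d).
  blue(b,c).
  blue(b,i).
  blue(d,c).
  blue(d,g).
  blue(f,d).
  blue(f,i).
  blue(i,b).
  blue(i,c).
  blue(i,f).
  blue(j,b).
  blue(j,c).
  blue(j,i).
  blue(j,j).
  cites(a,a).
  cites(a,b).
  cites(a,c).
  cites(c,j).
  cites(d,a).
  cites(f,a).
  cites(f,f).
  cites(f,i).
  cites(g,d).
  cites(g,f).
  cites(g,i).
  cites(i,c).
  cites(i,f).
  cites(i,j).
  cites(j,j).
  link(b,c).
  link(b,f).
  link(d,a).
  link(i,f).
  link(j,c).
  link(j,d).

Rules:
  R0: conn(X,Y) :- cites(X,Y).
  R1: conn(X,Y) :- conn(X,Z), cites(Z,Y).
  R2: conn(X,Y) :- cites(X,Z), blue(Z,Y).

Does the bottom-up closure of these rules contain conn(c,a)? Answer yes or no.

yes

round 1: derive conn(a,a) via R0 from cites(a,a)
round 1: derive conn(a,b) via R0 from cites(a,b)
round 1: derive conn(a,c) via R0 from cites(a,c)
round 1: derive conn(c,j) via R0 from cites(c,j)
round 1: derive conn(d,a) via R0 from cites(d,a)
round 1: derive conn(f,a) via R0 from cites(f,a)
round 1: derive conn(f,f) via R0 from cites(f,f)
round 1: derive conn(f,i) via R0 from cites(f,i)
round 1: derive conn(g,d) via R0 from cites(g,d)
round 1: derive conn(g,f) via R0 from cites(g,f)
round 1: derive conn(g,i) via R0 from cites(g,i)
round 1: derive conn(i,c) via R0 from cites(i,c)
round 1: derive conn(i,f) via R0 from cites(i,f)
round 1: derive conn(i,j) via R0 from cites(i,j)
round 1: derive conn(j,j) via R0 from cites(j,j)
round 1: derive conn(a,d) via R2 from cites(a,a), blue(a,d)
round 1: derive conn(a,i) via R2 from cites(a,b), blue(b,i)
round 1: derive conn(c,b) via R2 from cites(c,j), blue(j,b)
round 1: derive conn(c,c) via R2 from cites(c,j), blue(j,c)
round 1: derive conn(c,i) via R2 from cites(c,j), blue(j,i)
round 1: derive conn(d,d) via R2 from cites(d,a), blue(a,d)
round 1: derive conn(f,b) via R2 from cites(f,i), blue(i,b)
round 1: derive conn(f,c) via R2 from cites(f,i), blue(i,c)
round 1: derive conn(f,d) via R2 from cites(f,a), blue(a,d)
round 1: derive conn(g,b) via R2 from cites(g,i), blue(i,b)
round 1: derive conn(g,c) via R2 from cites(g,d), blue(d,c)
round 1: derive conn(g,g) via R2 from cites(g,d), blue(d,g)
round 1: derive conn(i,b) via R2 from cites(i,j), blue(j,b)
round 1: derive conn(i,d) via R2 from cites(i,f), blue(f,d)
round 1: derive conn(i,i) via R2 from cites(i,f), blue(f,i)
round 1: derive conn(j,b) via R2 from cites(j,j), blue(j,b)
round 1: derive conn(j,c) via R2 from cites(j,j), blue(j,c)
round 1: derive conn(j,i) via R2 from cites(j,j), blue(j,i)
round 2: derive conn(a,f) via R1 from conn(a,i), cites(i,f)
round 2: derive conn(a,j) via R1 from conn(a,c), cites(c,j)
round 2: derive conn(c,f) via R1 from conn(c,i), cites(i,f)
round 2: derive conn(d,b) via R1 from conn(d,a), cites(a,b)
round 2: derive conn(d,c) via R1 from conn(d,a), cites(a,c)
round 2: derive conn(f,j) via R1 from conn(f,c), cites(c,j)
round 2: derive conn(g,a) via R1 from conn(g,d), cites(d,a)
round 2: derive conn(g,j) via R1 from conn(g,c), cites(c,j)
round 2: derive conn(i,a) via R1 from conn(i,d), cites(d,a)
round 2: derive conn(j,f) via R1 from conn(j,i), cites(i,f)
round 3: derive conn(c,a) via R1 from conn(c,f), cites(f,a)
round 3: derive conn(d,j) via R1 from conn(d,c), cites(c,j)
round 3: derive conn(j,a) via R1 from conn(j,f), cites(f,a)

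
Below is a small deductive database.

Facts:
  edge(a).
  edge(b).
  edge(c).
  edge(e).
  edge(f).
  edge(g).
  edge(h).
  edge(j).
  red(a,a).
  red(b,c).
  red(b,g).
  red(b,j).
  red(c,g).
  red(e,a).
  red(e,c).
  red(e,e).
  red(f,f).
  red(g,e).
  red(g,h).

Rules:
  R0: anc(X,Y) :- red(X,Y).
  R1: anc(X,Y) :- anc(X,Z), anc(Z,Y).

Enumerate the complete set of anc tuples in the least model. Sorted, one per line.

anc(a,a)
anc(b,a)
anc(b,c)
anc(b,e)
anc(b,g)
anc(b,h)
anc(b,j)
anc(c,a)
anc(c,c)
anc(c,e)
anc(c,g)
anc(c,h)
anc(e,a)
anc(e,c)
anc(e,e)
anc(e,g)
anc(e,h)
anc(f,f)
anc(g,a)
anc(g,c)
anc(g,e)
anc(g,g)
anc(g,h)

round 1: derive anc(a,a) via R0 from red(a,a)
round 1: derive anc(b,c) via R0 from red(b,c)
round 1: derive anc(b,g) via R0 from red(b,g)
round 1: derive anc(b,j) via R0 from red(b,j)
round 1: derive anc(c,g) via R0 from red(c,g)
round 1: derive anc(e,a) via R0 from red(e,a)
round 1: derive anc(e,c) via R0 from red(e,c)
round 1: derive anc(e,e) via R0 from red(e,e)
round 1: derive anc(f,f) via R0 from red(f,f)
round 1: derive anc(g,e) via R0 from red(g,e)
round 1: derive anc(g,h) via R0 from red(g,h)
round 2: derive anc(b,e) via R1 from anc(b,g), anc(g,e)
round 2: derive anc(b,h) via R1 from anc(b,g), anc(g,h)
round 2: derive anc(c,e) via R1 from anc(c,g), anc(g,e)
round 2: derive anc(c,h) via R1 from anc(c,g), anc(g,h)
round 2: derive anc(e,g) via R1 from anc(e,c), anc(c,g)
round 2: derive anc(g,a) via R1 from anc(g,e), anc(e,a)
round 2: derive anc(g,c) via R1 from anc(g,e), anc(e,c)
round 3: derive anc(b,a) via R1 from anc(b,e), anc(e,a)
round 3: derive anc(c,a) via R1 from anc(c,e), anc(e,a)
round 3: derive anc(c,c) via R1 from anc(c,e), anc(e,c)
round 3: derive anc(e,h) via R1 from anc(e,c), anc(c,h)
round 3: derive anc(g,g) via R1 from anc(g,c), anc(c,g)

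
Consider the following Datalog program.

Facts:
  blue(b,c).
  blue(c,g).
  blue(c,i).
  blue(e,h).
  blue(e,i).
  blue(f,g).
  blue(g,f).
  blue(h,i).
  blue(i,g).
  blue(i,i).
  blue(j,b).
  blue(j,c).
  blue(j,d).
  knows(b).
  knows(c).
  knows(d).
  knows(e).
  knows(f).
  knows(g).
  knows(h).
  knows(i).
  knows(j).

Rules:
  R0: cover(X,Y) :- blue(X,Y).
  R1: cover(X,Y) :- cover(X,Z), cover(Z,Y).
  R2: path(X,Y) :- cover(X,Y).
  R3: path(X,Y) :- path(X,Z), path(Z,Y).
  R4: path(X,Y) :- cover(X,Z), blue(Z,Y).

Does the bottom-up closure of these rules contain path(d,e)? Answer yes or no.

round 1: derive cover(b,c) via R0 from blue(b,c)
round 1: derive cover(c,g) via R0 from blue(c,g)
round 1: derive cover(c,i) via R0 from blue(c,i)
round 1: derive cover(e,h) via R0 from blue(e,h)
round 1: derive cover(e,i) via R0 from blue(e,i)
round 1: derive cover(f,g) via R0 from blue(f,g)
round 1: derive cover(g,f) via R0 from blue(g,f)
round 1: derive cover(h,i) via R0 from blue(h,i)
round 1: derive cover(i,g) via R0 from blue(i,g)
round 1: derive cover(i,i) via R0 from blue(i,i)
round 1: derive cover(j,b) via R0 from blue(j,b)
round 1: derive cover(j,c) via R0 from blue(j,c)
round 1: derive cover(j,d) via R0 from blue(j,d)
round 2: derive cover(b,g) via R1 from cover(b,c), cover(c,g)
round 2: derive cover(b,i) via R1 from cover(b,c), cover(c,i)
round 2: derive cover(c,f) via R1 from cover(c,g), cover(g,f)
round 2: derive cover(e,g) via R1 from cover(e,i), cover(i,g)
round 2: derive cover(f,f) via R1 from cover(f,g), cover(g,f)
round 2: derive cover(g,g) via R1 from cover(g,f), cover(f,g)
round 2: derive cover(h,g) via R1 from cover(h,i), cover(i,g)
round 2: derive cover(i,f) via R1 from cover(i,g), cover(g,f)
round 2: derive cover(j,g) via R1 from cover(j,c), cover(c,g)
round 2: derive cover(j,i) via R1 from cover(j,c), cover(c,i)
round 2: derive path(b,c) via R2 from cover(b,c)
round 2: derive path(c,g) via R2 from cover(c,g)
round 2: derive path(c,i) via R2 from cover(c,i)
round 2: derive path(e,h) via R2 from cover(e,h)
round 2: derive path(e,i) via R2 from cover(e,i)
round 2: derive path(f,g) via R2 from cover(f,g)
round 2: derive path(g,f) via R2 from cover(g,f)
round 2: derive path(h,i) via R2 from cover(h,i)
round 2: derive path(i,g) via R2 from cover(i,g)
round 2: derive path(i,i) via R2 from cover(i,i)
round 2: derive path(j,b) via R2 from cover(j,b)
round 2: derive path(j,c) via R2 from cover(j,c)
round 2: derive path(j,d) via R2 from cover(j,d)
round 2: derive path(b,g) via R4 from cover(b,c), blue(c,g)
round 2: derive path(b,i) via R4 from cover(b,c), blue(c,i)
round 2: derive path(c,f) via R4 from cover(c,g), blue(g,f)
round 2: derive path(e,g) via R4 from cover(e,i), blue(i,g)
round 2: derive path(f,f) via R4 from cover(f,g), blue(g,f)
round 2: derive path(g,g) via R4 from cover(g,f), blue(f,g)
round 2: derive path(h,g) via R4 from cover(h,i), blue(i,g)
round 2: derive path(i,f) via R4 from cover(i,g), blue(g,f)
round 2: derive path(j,g) via R4 from cover(j,c), blue(c,g)
round 2: derive path(j,i) via R4 from cover(j,c), blue(c,i)
round 3: derive cover(b,f) via R1 from cover(b,c), cover(c,f)
round 3: derive cover(e,f) via R1 from cover(e,g), cover(g,f)
round 3: derive cover(h,f) via R1 from cover(h,g), cover(g,f)
round 3: derive cover(j,f) via R1 from cover(j,c), cover(c,f)
round 3: derive path(b,f) via R3 from path(b,c), path(c,f)
round 3: derive path(e,f) via R3 from path(e,g), path(g,f)
round 3: derive path(h,f) via R3 from path(h,g), path(g,f)
round 3: derive path(j,f) via R3 from path(j,c), path(c,f)

no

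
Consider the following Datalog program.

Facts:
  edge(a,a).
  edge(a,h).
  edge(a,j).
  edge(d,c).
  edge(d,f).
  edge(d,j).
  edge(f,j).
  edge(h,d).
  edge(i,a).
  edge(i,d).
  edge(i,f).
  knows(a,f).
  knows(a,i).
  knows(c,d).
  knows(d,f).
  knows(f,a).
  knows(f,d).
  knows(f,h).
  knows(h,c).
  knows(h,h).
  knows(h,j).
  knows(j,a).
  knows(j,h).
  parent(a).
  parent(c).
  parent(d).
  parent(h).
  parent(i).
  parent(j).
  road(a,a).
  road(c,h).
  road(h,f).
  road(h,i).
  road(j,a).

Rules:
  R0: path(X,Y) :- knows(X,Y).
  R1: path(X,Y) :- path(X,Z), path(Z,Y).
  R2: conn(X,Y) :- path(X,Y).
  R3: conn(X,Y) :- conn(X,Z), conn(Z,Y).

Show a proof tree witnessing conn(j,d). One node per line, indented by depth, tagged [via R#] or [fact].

conn(j,d)  [via R2]
  path(j,d)  [via R1]
    path(j,a)  [via R0]
      knows(j,a)  [fact]
    path(a,d)  [via R1]
      path(a,f)  [via R0]
        knows(a,f)  [fact]
      path(f,d)  [via R0]
        knows(f,d)  [fact]

round 1: derive path(a,f) via R0 from knows(a,f)
round 1: derive path(a,i) via R0 from knows(a,i)
round 1: derive path(c,d) via R0 from knows(c,d)
round 1: derive path(d,f) via R0 from knows(d,f)
round 1: derive path(f,a) via R0 from knows(f,a)
round 1: derive path(f,d) via R0 from knows(f,d)
round 1: derive path(f,h) via R0 from knows(f,h)
round 1: derive path(h,c) via R0 from knows(h,c)
round 1: derive path(h,h) via R0 from knows(h,h)
round 1: derive path(h,j) via R0 from knows(h,j)
round 1: derive path(j,a) via R0 from knows(j,a)
round 1: derive path(j,h) via R0 from knows(j,h)
round 2: derive path(a,a) via R1 from path(a,f), path(f,a)
round 2: derive path(a,d) via R1 from path(a,f), path(f,d)
round 2: derive path(a,h) via R1 from path(a,f), path(f,h)
round 2: derive path(c,f) via R1 from path(c,d), path(d,f)
round 2: derive path(d,a) via R1 from path(d,f), path(f,a)
round 2: derive path(d,d) via R1 from path(d,f), path(f,d)
round 2: derive path(d,h) via R1 from path(d,f), path(f,h)
round 2: derive path(f,c) via R1 from path(f,h), path(h,c)
round 2: derive path(f,f) via R1 from path(f,a), path(a,f)
round 2: derive path(f,i) via R1 from path(f,a), path(a,i)
round 2: derive path(f,j) via R1 from path(f,h), path(h,j)
round 2: derive path(h,a) via R1 from path(h,j), path(j,a)
round 2: derive path(h,d) via R1 from path(h,c), path(c,d)
round 2: derive path(j,c) via R1 from path(j,h), path(h,c)
round 2: derive path(j,f) via R1 from path(j,a), path(a,f)
round 2: derive path(j,i) via R1 from path(j,a), path(a,i)
round 2: derive path(j,j) via R1 from path(j,h), path(h,j)
round 2: derive conn(a,f) via R2 from path(a,f)
round 2: derive conn(a,i) via R2 from path(a,i)
round 2: derive conn(c,d) via R2 from path(c,d)
round 2: derive conn(d,f) via R2 from path(d,f)
round 2: derive conn(f,a) via R2 from path(f,a)
round 2: derive conn(f,d) via R2 from path(f,d)
round 2: derive conn(f,h) via R2 from path(f,h)
round 2: derive conn(h,c) via R2 from path(h,c)
round 2: derive conn(h,h) via R2 from path(h,h)
round 2: derive conn(h,j) via R2 from path(h,j)
round 2: derive conn(j,a) via R2 from path(j,a)
round 2: derive conn(j,h) via R2 from path(j,h)
round 3: derive path(a,c) via R1 from path(a,f), path(f,c)
round 3: derive path(a,j) via R1 from path(a,f), path(f,j)
round 3: derive path(c,a) via R1 from path(c,d), path(d,a)
round 3: derive path(c,c) via R1 from path(c,f), path(f,c)
round 3: derive path(c,h) via R1 from path(c,d), path(d,h)
round 3: derive path(c,i) via R1 from path(c,f), path(f,i)
round 3: derive path(c,j) via R1 from path(c,f), path(f,j)
round 3: derive path(d,c) via R1 from path(d,f), path(f,c)
round 3: derive path(d,i) via R1 from path(d,a), path(a,i)
round 3: derive path(d,j) via R1 from path(d,f), path(f,j)
round 3: derive path(h,f) via R1 from path(h,a), path(a,f)
round 3: derive path(h,i) via R1 from path(h,a), path(a,i)
round 3: derive path(j,d) via R1 from path(j,a), path(a,d)
round 3: derive conn(a,a) via R2 from path(a,a)
round 3: derive conn(a,d) via R2 from path(a,d)
round 3: derive conn(a,h) via R2 from path(a,h)
round 3: derive conn(c,f) via R2 from path(c,f)
round 3: derive conn(d,a) via R2 from path(d,a)
round 3: derive conn(d,d) via R2 from path(d,d)
round 3: derive conn(d,h) via R2 from path(d,h)
round 3: derive conn(f,c) via R2 from path(f,c)
round 3: derive conn(f,f) via R2 from path(f,f)
round 3: derive conn(f,i) via R2 from path(f,i)
round 3: derive conn(f,j) via R2 from path(f,j)
round 3: derive conn(h,a) via R2 from path(h,a)
round 3: derive conn(h,d) via R2 from path(h,d)
round 3: derive conn(j,c) via R2 from path(j,c)
round 3: derive conn(j,f) via R2 from path(j,f)
round 3: derive conn(j,i) via R2 from path(j,i)
round 3: derive conn(j,j) via R2 from path(j,j)
round 4: derive conn(a,c) via R2 from path(a,c)
round 4: derive conn(a,j) via R2 from path(a,j)
round 4: derive conn(c,a) via R2 from path(c,a)
round 4: derive conn(c,c) via R2 from path(c,c)
round 4: derive conn(c,h) via R2 from path(c,h)
round 4: derive conn(c,i) via R2 from path(c,i)
round 4: derive conn(c,j) via R2 from path(c,j)
round 4: derive conn(d,c) via R2 from path(d,c)
round 4: derive conn(d,i) via R2 from path(d,i)
round 4: derive conn(d,j) via R2 from path(d,j)
round 4: derive conn(h,f) via R2 from path(h,f)
round 4: derive conn(h,i) via R2 from path(h,i)
round 4: derive conn(j,d) via R2 from path(j,d)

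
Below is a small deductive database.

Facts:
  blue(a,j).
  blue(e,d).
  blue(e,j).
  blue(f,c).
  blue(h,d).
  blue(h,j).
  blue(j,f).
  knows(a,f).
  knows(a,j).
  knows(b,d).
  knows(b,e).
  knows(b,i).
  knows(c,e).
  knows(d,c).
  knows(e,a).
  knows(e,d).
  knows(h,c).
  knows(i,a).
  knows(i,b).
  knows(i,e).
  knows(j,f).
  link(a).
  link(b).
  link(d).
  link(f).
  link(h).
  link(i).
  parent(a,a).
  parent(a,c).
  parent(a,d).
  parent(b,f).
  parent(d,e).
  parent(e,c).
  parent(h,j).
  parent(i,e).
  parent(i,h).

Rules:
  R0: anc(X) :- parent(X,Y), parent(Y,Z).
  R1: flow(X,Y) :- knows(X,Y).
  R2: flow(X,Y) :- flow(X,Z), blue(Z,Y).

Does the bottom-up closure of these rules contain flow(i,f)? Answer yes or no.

round 1: derive flow(a,f) via R1 from knows(a,f)
round 1: derive flow(a,j) via R1 from knows(a,j)
round 1: derive flow(b,d) via R1 from knows(b,d)
round 1: derive flow(b,e) via R1 from knows(b,e)
round 1: derive flow(b,i) via R1 from knows(b,i)
round 1: derive flow(c,e) via R1 from knows(c,e)
round 1: derive flow(d,c) via R1 from knows(d,c)
round 1: derive flow(e,a) via R1 from knows(e,a)
round 1: derive flow(e,d) via R1 from knows(e,d)
round 1: derive flow(h,c) via R1 from knows(h,c)
round 1: derive flow(i,a) via R1 from knows(i,a)
round 1: derive flow(i,b) via R1 from knows(i,b)
round 1: derive flow(i,e) via R1 from knows(i,e)
round 1: derive flow(j,f) via R1 from knows(j,f)
round 2: derive flow(a,c) via R2 from flow(a,f), blue(f,c)
round 2: derive flow(b,j) via R2 from flow(b,e), blue(e,j)
round 2: derive flow(c,d) via R2 from flow(c,e), blue(e,d)
round 2: derive flow(c,j) via R2 from flow(c,e), blue(e,j)
round 2: derive flow(e,j) via R2 from flow(e,a), blue(a,j)
round 2: derive flow(i,d) via R2 from flow(i,e), blue(e,d)
round 2: derive flow(i,j) via R2 from flow(i,a), blue(a,j)
round 2: derive flow(j,c) via R2 from flow(j,f), blue(f,c)
round 3: derive flow(b,f) via R2 from flow(b,j), blue(j,f)
round 3: derive flow(c,f) via R2 from flow(c,j), blue(j,f)
round 3: derive flow(e,f) via R2 from flow(e,j), blue(j,f)
round 3: derive flow(i,f) via R2 from flow(i,j), blue(j,f)
round 4: derive flow(b,c) via R2 from flow(b,f), blue(f,c)
round 4: derive flow(c,c) via R2 from flow(c,f), blue(f,c)
round 4: derive flow(e,c) via R2 from flow(e,f), blue(f,c)
round 4: derive flow(i,c) via R2 from flow(i,f), blue(f,c)

yes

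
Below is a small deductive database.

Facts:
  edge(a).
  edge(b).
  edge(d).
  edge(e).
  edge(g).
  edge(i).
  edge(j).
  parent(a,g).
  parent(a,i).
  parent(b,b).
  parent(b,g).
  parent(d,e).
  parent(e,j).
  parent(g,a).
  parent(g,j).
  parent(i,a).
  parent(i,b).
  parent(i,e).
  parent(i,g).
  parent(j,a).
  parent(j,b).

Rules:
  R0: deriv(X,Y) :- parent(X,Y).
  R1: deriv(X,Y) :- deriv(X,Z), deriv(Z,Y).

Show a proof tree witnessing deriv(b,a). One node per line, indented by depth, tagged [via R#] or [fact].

round 1: derive deriv(a,g) via R0 from parent(a,g)
round 1: derive deriv(a,i) via R0 from parent(a,i)
round 1: derive deriv(b,b) via R0 from parent(b,b)
round 1: derive deriv(b,g) via R0 from parent(b,g)
round 1: derive deriv(d,e) via R0 from parent(d,e)
round 1: derive deriv(e,j) via R0 from parent(e,j)
round 1: derive deriv(g,a) via R0 from parent(g,a)
round 1: derive deriv(g,j) via R0 from parent(g,j)
round 1: derive deriv(i,a) via R0 from parent(i,a)
round 1: derive deriv(i,b) via R0 from parent(i,b)
round 1: derive deriv(i,e) via R0 from parent(i,e)
round 1: derive deriv(i,g) via R0 from parent(i,g)
round 1: derive deriv(j,a) via R0 from parent(j,a)
round 1: derive deriv(j,b) via R0 from parent(j,b)
round 2: derive deriv(a,a) via R1 from deriv(a,g), deriv(g,a)
round 2: derive deriv(a,b) via R1 from deriv(a,i), deriv(i,b)
round 2: derive deriv(a,e) via R1 from deriv(a,i), deriv(i,e)
round 2: derive deriv(a,j) via R1 from deriv(a,g), deriv(g,j)
round 2: derive deriv(b,a) via R1 from deriv(b,g), deriv(g,a)
round 2: derive deriv(b,j) via R1 from deriv(b,g), deriv(g,j)
round 2: derive deriv(d,j) via R1 from deriv(d,e), deriv(e,j)
round 2: derive deriv(e,a) via R1 from deriv(e,j), deriv(j,a)
round 2: derive deriv(e,b) via R1 from deriv(e,j), deriv(j,b)
round 2: derive deriv(g,b) via R1 from deriv(g,j), deriv(j,b)
round 2: derive deriv(g,g) via R1 from deriv(g,a), deriv(a,g)
round 2: derive deriv(g,i) via R1 from deriv(g,a), deriv(a,i)
round 2: derive deriv(i,i) via R1 from deriv(i,a), deriv(a,i)
round 2: derive deriv(i,j) via R1 from deriv(i,e), deriv(e,j)
round 2: derive deriv(j,g) via R1 from deriv(j,a), deriv(a,g)
round 2: derive deriv(j,i) via R1 from deriv(j,a), deriv(a,i)
round 3: derive deriv(b,e) via R1 from deriv(b,a), deriv(a,e)
round 3: derive deriv(b,i) via R1 from deriv(b,a), deriv(a,i)
round 3: derive deriv(d,a) via R1 from deriv(d,e), deriv(e,a)
round 3: derive deriv(d,b) via R1 from deriv(d,e), deriv(e,b)
round 3: derive deriv(d,g) via R1 from deriv(d,j), deriv(j,g)
round 3: derive deriv(d,i) via R1 from deriv(d,j), deriv(j,i)
round 3: derive deriv(e,e) via R1 from deriv(e,a), deriv(a,e)
round 3: derive deriv(e,g) via R1 from deriv(e,a), deriv(a,g)
round 3: derive deriv(e,i) via R1 from deriv(e,a), deriv(a,i)
round 3: derive deriv(g,e) via R1 from deriv(g,a), deriv(a,e)
round 3: derive deriv(j,e) via R1 from deriv(j,a), deriv(a,e)
round 3: derive deriv(j,j) via R1 from deriv(j,a), deriv(a,j)

deriv(b,a)  [via R1]
  deriv(b,g)  [via R0]
    parent(b,g)  [fact]
  deriv(g,a)  [via R0]
    parent(g,a)  [fact]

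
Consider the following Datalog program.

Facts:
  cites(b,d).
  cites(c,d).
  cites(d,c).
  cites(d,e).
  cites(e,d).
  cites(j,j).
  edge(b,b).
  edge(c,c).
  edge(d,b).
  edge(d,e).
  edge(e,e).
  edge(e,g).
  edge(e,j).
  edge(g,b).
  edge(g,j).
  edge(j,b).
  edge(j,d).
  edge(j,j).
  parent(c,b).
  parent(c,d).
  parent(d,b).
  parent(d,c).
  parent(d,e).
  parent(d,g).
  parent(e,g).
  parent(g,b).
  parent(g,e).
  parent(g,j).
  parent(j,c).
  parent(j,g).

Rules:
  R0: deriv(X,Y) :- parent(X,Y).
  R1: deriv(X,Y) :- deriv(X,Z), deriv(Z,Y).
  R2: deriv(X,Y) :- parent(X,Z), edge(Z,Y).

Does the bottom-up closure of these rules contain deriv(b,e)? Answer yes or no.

round 1: derive deriv(c,b) via R0 from parent(c,b)
round 1: derive deriv(c,d) via R0 from parent(c,d)
round 1: derive deriv(d,b) via R0 from parent(d,b)
round 1: derive deriv(d,c) via R0 from parent(d,c)
round 1: derive deriv(d,e) via R0 from parent(d,e)
round 1: derive deriv(d,g) via R0 from parent(d,g)
round 1: derive deriv(e,g) via R0 from parent(e,g)
round 1: derive deriv(g,b) via R0 from parent(g,b)
round 1: derive deriv(g,e) via R0 from parent(g,e)
round 1: derive deriv(g,j) via R0 from parent(g,j)
round 1: derive deriv(j,c) via R0 from parent(j,c)
round 1: derive deriv(j,g) via R0 from parent(j,g)
round 1: derive deriv(c,e) via R2 from parent(c,d), edge(d,e)
round 1: derive deriv(d,j) via R2 from parent(d,e), edge(e,j)
round 1: derive deriv(e,b) via R2 from parent(e,g), edge(g,b)
round 1: derive deriv(e,j) via R2 from parent(e,g), edge(g,j)
round 1: derive deriv(g,d) via R2 from parent(g,j), edge(j,d)
round 1: derive deriv(g,g) via R2 from parent(g,e), edge(e,g)
round 1: derive deriv(j,b) via R2 from parent(j,g), edge(g,b)
round 1: derive deriv(j,j) via R2 from parent(j,g), edge(g,j)
round 2: derive deriv(c,c) via R1 from deriv(c,d), deriv(d,c)
round 2: derive deriv(c,g) via R1 from deriv(c,d), deriv(d,g)
round 2: derive deriv(c,j) via R1 from deriv(c,d), deriv(d,j)
round 2: derive deriv(d,d) via R1 from deriv(d,c), deriv(c,d)
round 2: derive deriv(e,c) via R1 from deriv(e,j), deriv(j,c)
round 2: derive deriv(e,d) via R1 from deriv(e,g), deriv(g,d)
round 2: derive deriv(e,e) via R1 from deriv(e,g), deriv(g,e)
round 2: derive deriv(g,c) via R1 from deriv(g,d), deriv(d,c)
round 2: derive deriv(j,d) via R1 from deriv(j,c), deriv(c,d)
round 2: derive deriv(j,e) via R1 from deriv(j,c), deriv(c,e)

no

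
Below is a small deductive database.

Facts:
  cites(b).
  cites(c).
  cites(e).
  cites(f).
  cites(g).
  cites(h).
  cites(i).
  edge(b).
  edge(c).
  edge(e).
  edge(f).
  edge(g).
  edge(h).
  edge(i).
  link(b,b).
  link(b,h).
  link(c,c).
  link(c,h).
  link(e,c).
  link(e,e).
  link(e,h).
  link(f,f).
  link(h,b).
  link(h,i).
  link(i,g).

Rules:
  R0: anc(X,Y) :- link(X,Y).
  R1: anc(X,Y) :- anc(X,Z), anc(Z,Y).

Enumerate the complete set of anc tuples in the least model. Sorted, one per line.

round 1: derive anc(b,b) via R0 from link(b,b)
round 1: derive anc(b,h) via R0 from link(b,h)
round 1: derive anc(c,c) via R0 from link(c,c)
round 1: derive anc(c,h) via R0 from link(c,h)
round 1: derive anc(e,c) via R0 from link(e,c)
round 1: derive anc(e,e) via R0 from link(e,e)
round 1: derive anc(e,h) via R0 from link(e,h)
round 1: derive anc(f,f) via R0 from link(f,f)
round 1: derive anc(h,b) via R0 from link(h,b)
round 1: derive anc(h,i) via R0 from link(h,i)
round 1: derive anc(i,g) via R0 from link(i,g)
round 2: derive anc(b,i) via R1 from anc(b,h), anc(h,i)
round 2: derive anc(c,b) via R1 from anc(c,h), anc(h,b)
round 2: derive anc(c,i) via R1 from anc(c,h), anc(h,i)
round 2: derive anc(e,b) via R1 from anc(e,h), anc(h,b)
round 2: derive anc(e,i) via R1 from anc(e,h), anc(h,i)
round 2: derive anc(h,g) via R1 from anc(h,i), anc(i,g)
round 2: derive anc(h,h) via R1 from anc(h,b), anc(b,h)
round 3: derive anc(b,g) via R1 from anc(b,h), anc(h,g)
round 3: derive anc(c,g) via R1 from anc(c,h), anc(h,g)
round 3: derive anc(e,g) via R1 from anc(e,h), anc(h,g)

anc(b,b)
anc(b,g)
anc(b,h)
anc(b,i)
anc(c,b)
anc(c,c)
anc(c,g)
anc(c,h)
anc(c,i)
anc(e,b)
anc(e,c)
anc(e,e)
anc(e,g)
anc(e,h)
anc(e,i)
anc(f,f)
anc(h,b)
anc(h,g)
anc(h,h)
anc(h,i)
anc(i,g)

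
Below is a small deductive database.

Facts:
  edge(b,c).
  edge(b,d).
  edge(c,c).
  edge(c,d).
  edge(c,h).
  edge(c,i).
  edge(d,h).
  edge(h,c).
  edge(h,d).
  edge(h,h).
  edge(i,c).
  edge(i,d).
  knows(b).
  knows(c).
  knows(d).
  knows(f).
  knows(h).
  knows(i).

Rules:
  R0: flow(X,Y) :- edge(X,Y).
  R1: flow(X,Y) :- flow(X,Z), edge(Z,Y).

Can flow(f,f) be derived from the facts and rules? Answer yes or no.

round 1: derive flow(b,c) via R0 from edge(b,c)
round 1: derive flow(b,d) via R0 from edge(b,d)
round 1: derive flow(c,c) via R0 from edge(c,c)
round 1: derive flow(c,d) via R0 from edge(c,d)
round 1: derive flow(c,h) via R0 from edge(c,h)
round 1: derive flow(c,i) via R0 from edge(c,i)
round 1: derive flow(d,h) via R0 from edge(d,h)
round 1: derive flow(h,c) via R0 from edge(h,c)
round 1: derive flow(h,d) via R0 from edge(h,d)
round 1: derive flow(h,h) via R0 from edge(h,h)
round 1: derive flow(i,c) via R0 from edge(i,c)
round 1: derive flow(i,d) via R0 from edge(i,d)
round 2: derive flow(b,h) via R1 from flow(b,c), edge(c,h)
round 2: derive flow(b,i) via R1 from flow(b,c), edge(c,i)
round 2: derive flow(d,c) via R1 from flow(d,h), edge(h,c)
round 2: derive flow(d,d) via R1 from flow(d,h), edge(h,d)
round 2: derive flow(h,i) via R1 from flow(h,c), edge(c,i)
round 2: derive flow(i,h) via R1 from flow(i,c), edge(c,h)
round 2: derive flow(i,i) via R1 from flow(i,c), edge(c,i)
round 3: derive flow(d,i) via R1 from flow(d,c), edge(c,i)

no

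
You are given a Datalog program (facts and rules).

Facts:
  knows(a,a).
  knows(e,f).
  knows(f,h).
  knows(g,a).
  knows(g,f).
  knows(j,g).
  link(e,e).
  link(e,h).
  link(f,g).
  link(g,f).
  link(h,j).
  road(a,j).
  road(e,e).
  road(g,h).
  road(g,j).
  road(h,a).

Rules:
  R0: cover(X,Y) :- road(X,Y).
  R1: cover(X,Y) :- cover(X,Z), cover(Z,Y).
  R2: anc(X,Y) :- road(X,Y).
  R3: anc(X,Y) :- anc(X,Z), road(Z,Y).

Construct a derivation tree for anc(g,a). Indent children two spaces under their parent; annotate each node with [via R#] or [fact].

round 1: derive anc(a,j) via R2 from road(a,j)
round 1: derive anc(e,e) via R2 from road(e,e)
round 1: derive anc(g,h) via R2 from road(g,h)
round 1: derive anc(g,j) via R2 from road(g,j)
round 1: derive anc(h,a) via R2 from road(h,a)
round 2: derive anc(g,a) via R3 from anc(g,h), road(h,a)
round 2: derive anc(h,j) via R3 from anc(h,a), road(a,j)

anc(g,a)  [via R3]
  anc(g,h)  [via R2]
    road(g,h)  [fact]
  road(h,a)  [fact]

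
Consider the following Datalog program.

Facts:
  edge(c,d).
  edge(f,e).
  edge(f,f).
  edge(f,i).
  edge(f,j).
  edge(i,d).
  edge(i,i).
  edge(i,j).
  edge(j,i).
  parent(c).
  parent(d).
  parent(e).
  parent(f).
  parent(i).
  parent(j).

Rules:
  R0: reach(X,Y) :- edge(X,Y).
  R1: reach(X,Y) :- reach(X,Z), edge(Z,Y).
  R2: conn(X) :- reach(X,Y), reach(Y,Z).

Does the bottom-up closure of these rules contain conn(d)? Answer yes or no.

round 1: derive reach(c,d) via R0 from edge(c,d)
round 1: derive reach(f,e) via R0 from edge(f,e)
round 1: derive reach(f,f) via R0 from edge(f,f)
round 1: derive reach(f,i) via R0 from edge(f,i)
round 1: derive reach(f,j) via R0 from edge(f,j)
round 1: derive reach(i,d) via R0 from edge(i,d)
round 1: derive reach(i,i) via R0 from edge(i,i)
round 1: derive reach(i,j) via R0 from edge(i,j)
round 1: derive reach(j,i) via R0 from edge(j,i)
round 2: derive reach(f,d) via R1 from reach(f,i), edge(i,d)
round 2: derive reach(j,d) via R1 from reach(j,i), edge(i,d)
round 2: derive reach(j,j) via R1 from reach(j,i), edge(i,j)
round 2: derive conn(f) via R2 from reach(f,f), reach(f,e)
round 2: derive conn(i) via R2 from reach(i,i), reach(i,d)
round 2: derive conn(j) via R2 from reach(j,i), reach(i,d)

no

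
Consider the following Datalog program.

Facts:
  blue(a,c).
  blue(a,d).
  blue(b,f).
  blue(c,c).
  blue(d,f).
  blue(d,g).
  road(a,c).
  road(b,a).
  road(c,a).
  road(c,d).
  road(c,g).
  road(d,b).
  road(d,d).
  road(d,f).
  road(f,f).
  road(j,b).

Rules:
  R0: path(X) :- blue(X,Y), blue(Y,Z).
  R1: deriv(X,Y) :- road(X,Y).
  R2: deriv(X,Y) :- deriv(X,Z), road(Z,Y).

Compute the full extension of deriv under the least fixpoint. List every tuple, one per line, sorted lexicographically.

round 1: derive deriv(a,c) via R1 from road(a,c)
round 1: derive deriv(b,a) via R1 from road(b,a)
round 1: derive deriv(c,a) via R1 from road(c,a)
round 1: derive deriv(c,d) via R1 from road(c,d)
round 1: derive deriv(c,g) via R1 from road(c,g)
round 1: derive deriv(d,b) via R1 from road(d,b)
round 1: derive deriv(d,d) via R1 from road(d,d)
round 1: derive deriv(d,f) via R1 from road(d,f)
round 1: derive deriv(f,f) via R1 from road(f,f)
round 1: derive deriv(j,b) via R1 from road(j,b)
round 2: derive deriv(a,a) via R2 from deriv(a,c), road(c,a)
round 2: derive deriv(a,d) via R2 from deriv(a,c), road(c,d)
round 2: derive deriv(a,g) via R2 from deriv(a,c), road(c,g)
round 2: derive deriv(b,c) via R2 from deriv(b,a), road(a,c)
round 2: derive deriv(c,b) via R2 from deriv(c,d), road(d,b)
round 2: derive deriv(c,c) via R2 from deriv(c,a), road(a,c)
round 2: derive deriv(c,f) via R2 from deriv(c,d), road(d,f)
round 2: derive deriv(d,a) via R2 from deriv(d,b), road(b,a)
round 2: derive deriv(j,a) via R2 from deriv(j,b), road(b,a)
round 3: derive deriv(a,b) via R2 from deriv(a,d), road(d,b)
round 3: derive deriv(a,f) via R2 from deriv(a,d), road(d,f)
round 3: derive deriv(b,d) via R2 from deriv(b,c), road(c,d)
round 3: derive deriv(b,g) via R2 from deriv(b,c), road(c,g)
round 3: derive deriv(d,c) via R2 from deriv(d,a), road(a,c)
round 3: derive deriv(j,c) via R2 from deriv(j,a), road(a,c)
round 4: derive deriv(b,b) via R2 from deriv(b,d), road(d,b)
round 4: derive deriv(b,f) via R2 from deriv(b,d), road(d,f)
round 4: derive deriv(d,g) via R2 from deriv(d,c), road(c,g)
round 4: derive deriv(j,d) via R2 from deriv(j,c), road(c,d)
round 4: derive deriv(j,g) via R2 from deriv(j,c), road(c,g)
round 5: derive deriv(j,f) via R2 from deriv(j,d), road(d,f)

deriv(a,a)
deriv(a,b)
deriv(a,c)
deriv(a,d)
deriv(a,f)
deriv(a,g)
deriv(b,a)
deriv(b,b)
deriv(b,c)
deriv(b,d)
deriv(b,f)
deriv(b,g)
deriv(c,a)
deriv(c,b)
deriv(c,c)
deriv(c,d)
deriv(c,f)
deriv(c,g)
deriv(d,a)
deriv(d,b)
deriv(d,c)
deriv(d,d)
deriv(d,f)
deriv(d,g)
deriv(f,f)
deriv(j,a)
deriv(j,b)
deriv(j,c)
deriv(j,d)
deriv(j,f)
deriv(j,g)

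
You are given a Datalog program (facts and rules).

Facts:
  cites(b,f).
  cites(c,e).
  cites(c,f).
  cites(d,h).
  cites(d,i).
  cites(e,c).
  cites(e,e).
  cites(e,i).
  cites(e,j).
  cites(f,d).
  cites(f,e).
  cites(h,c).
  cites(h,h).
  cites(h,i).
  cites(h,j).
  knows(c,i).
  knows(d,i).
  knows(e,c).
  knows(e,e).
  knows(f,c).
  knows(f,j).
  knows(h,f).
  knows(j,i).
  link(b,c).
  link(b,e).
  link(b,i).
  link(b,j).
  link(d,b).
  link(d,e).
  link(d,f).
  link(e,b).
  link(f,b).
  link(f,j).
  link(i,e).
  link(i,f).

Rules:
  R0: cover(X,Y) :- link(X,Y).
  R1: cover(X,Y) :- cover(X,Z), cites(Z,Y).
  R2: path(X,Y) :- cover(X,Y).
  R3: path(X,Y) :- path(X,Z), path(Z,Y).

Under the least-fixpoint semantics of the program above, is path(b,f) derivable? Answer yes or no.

yes

round 1: derive cover(b,c) via R0 from link(b,c)
round 1: derive cover(b,e) via R0 from link(b,e)
round 1: derive cover(b,i) via R0 from link(b,i)
round 1: derive cover(b,j) via R0 from link(b,j)
round 1: derive cover(d,b) via R0 from link(d,b)
round 1: derive cover(d,e) via R0 from link(d,e)
round 1: derive cover(d,f) via R0 from link(d,f)
round 1: derive cover(e,b) via R0 from link(e,b)
round 1: derive cover(f,b) via R0 from link(f,b)
round 1: derive cover(f,j) via R0 from link(f,j)
round 1: derive cover(i,e) via R0 from link(i,e)
round 1: derive cover(i,f) via R0 from link(i,f)
round 2: derive cover(b,f) via R1 from cover(b,c), cites(c,f)
round 2: derive cover(d,c) via R1 from cover(d,e), cites(e,c)
round 2: derive cover(d,d) via R1 from cover(d,f), cites(f,d)
round 2: derive cover(d,i) via R1 from cover(d,e), cites(e,i)
round 2: derive cover(d,j) via R1 from cover(d,e), cites(e,j)
round 2: derive cover(e,f) via R1 from cover(e,b), cites(b,f)
round 2: derive cover(f,f) via R1 from cover(f,b), cites(b,f)
round 2: derive cover(i,c) via R1 from cover(i,e), cites(e,c)
round 2: derive cover(i,d) via R1 from cover(i,f), cites(f,d)
round 2: derive cover(i,i) via R1 from cover(i,e), cites(e,i)
round 2: derive cover(i,j) via R1 from cover(i,e), cites(e,j)
round 2: derive path(b,c) via R2 from cover(b,c)
round 2: derive path(b,e) via R2 from cover(b,e)
round 2: derive path(b,i) via R2 from cover(b,i)
round 2: derive path(b,j) via R2 from cover(b,j)
round 2: derive path(d,b) via R2 from cover(d,b)
round 2: derive path(d,e) via R2 from cover(d,e)
round 2: derive path(d,f) via R2 from cover(d,f)
round 2: derive path(e,b) via R2 from cover(e,b)
round 2: derive path(f,b) via R2 from cover(f,b)
round 2: derive path(f,j) via R2 from cover(f,j)
round 2: derive path(i,e) via R2 from cover(i,e)
round 2: derive path(i,f) via R2 from cover(i,f)
round 3: derive cover(b,d) via R1 from cover(b,f), cites(f,d)
round 3: derive cover(d,h) via R1 from cover(d,d), cites(d,h)
round 3: derive cover(e,d) via R1 from cover(e,f), cites(f,d)
round 3: derive cover(e,e) via R1 from cover(e,f), cites(f,e)
round 3: derive cover(f,d) via R1 from cover(f,f), cites(f,d)
round 3: derive cover(f,e) via R1 from cover(f,f), cites(f,e)
round 3: derive cover(i,h) via R1 from cover(i,d), cites(d,h)
round 3: derive path(b,f) via R2 from cover(b,f)
round 3: derive path(d,c) via R2 from cover(d,c)
round 3: derive path(d,d) via R2 from cover(d,d)
round 3: derive path(d,i) via R2 from cover(d,i)
round 3: derive path(d,j) via R2 from cover(d,j)
round 3: derive path(e,f) via R2 from cover(e,f)
round 3: derive path(f,f) via R2 from cover(f,f)
round 3: derive path(i,c) via R2 from cover(i,c)
round 3: derive path(i,d) via R2 from cover(i,d)
round 3: derive path(i,i) via R2 from cover(i,i)
round 3: derive path(i,j) via R2 from cover(i,j)
round 3: derive path(b,b) via R3 from path(b,e), path(e,b)
round 3: derive path(e,c) via R3 from path(e,b), path(b,c)
round 3: derive path(e,e) via R3 from path(e,b), path(b,e)
round 3: derive path(e,i) via R3 from path(e,b), path(b,i)
round 3: derive path(e,j) via R3 from path(e,b), path(b,j)
round 3: derive path(f,c) via R3 from path(f,b), path(b,c)
round 3: derive path(f,e) via R3 from path(f,b), path(b,e)
round 3: derive path(f,i) via R3 from path(f,b), path(b,i)
round 3: derive path(i,b) via R3 from path(i,e), path(e,b)
round 4: derive cover(b,h) via R1 from cover(b,d), cites(d,h)
round 4: derive cover(e,c) via R1 from cover(e,e), cites(e,c)
round 4: derive cover(e,h) via R1 from cover(e,d), cites(d,h)
round 4: derive cover(e,i) via R1 from cover(e,d), cites(d,i)
round 4: derive cover(e,j) via R1 from cover(e,e), cites(e,j)
round 4: derive cover(f,c) via R1 from cover(f,e), cites(e,c)
round 4: derive cover(f,h) via R1 from cover(f,d), cites(d,h)
round 4: derive cover(f,i) via R1 from cover(f,d), cites(d,i)
round 4: derive path(b,d) via R2 from cover(b,d)
round 4: derive path(d,h) via R2 from cover(d,h)
round 4: derive path(e,d) via R2 from cover(e,d)
round 4: derive path(f,d) via R2 from cover(f,d)
round 4: derive path(i,h) via R2 from cover(i,h)
round 5: derive path(b,h) via R2 from cover(b,h)
round 5: derive path(e,h) via R2 from cover(e,h)
round 5: derive path(f,h) via R2 from cover(f,h)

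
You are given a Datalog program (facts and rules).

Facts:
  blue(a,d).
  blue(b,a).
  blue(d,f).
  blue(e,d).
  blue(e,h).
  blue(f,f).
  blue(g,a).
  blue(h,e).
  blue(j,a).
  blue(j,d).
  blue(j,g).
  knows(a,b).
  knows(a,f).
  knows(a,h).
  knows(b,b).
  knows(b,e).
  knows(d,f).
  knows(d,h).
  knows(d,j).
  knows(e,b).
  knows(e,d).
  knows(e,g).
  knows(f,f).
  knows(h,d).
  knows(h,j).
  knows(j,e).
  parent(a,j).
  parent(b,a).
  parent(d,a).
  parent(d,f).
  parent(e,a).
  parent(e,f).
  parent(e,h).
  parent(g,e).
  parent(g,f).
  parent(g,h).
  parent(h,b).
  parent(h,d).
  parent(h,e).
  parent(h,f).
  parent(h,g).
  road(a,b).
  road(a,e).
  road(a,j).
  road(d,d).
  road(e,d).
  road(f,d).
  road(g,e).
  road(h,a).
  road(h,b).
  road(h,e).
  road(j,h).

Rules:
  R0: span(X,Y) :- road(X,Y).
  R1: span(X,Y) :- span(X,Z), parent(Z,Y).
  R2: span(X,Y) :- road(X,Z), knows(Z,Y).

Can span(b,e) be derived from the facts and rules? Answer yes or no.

round 1: derive span(a,b) via R0 from road(a,b)
round 1: derive span(a,e) via R0 from road(a,e)
round 1: derive span(a,j) via R0 from road(a,j)
round 1: derive span(d,d) via R0 from road(d,d)
round 1: derive span(e,d) via R0 from road(e,d)
round 1: derive span(f,d) via R0 from road(f,d)
round 1: derive span(g,e) via R0 from road(g,e)
round 1: derive span(h,a) via R0 from road(h,a)
round 1: derive span(h,b) via R0 from road(h,b)
round 1: derive span(h,e) via R0 from road(h,e)
round 1: derive span(j,h) via R0 from road(j,h)
round 1: derive span(a,d) via R2 from road(a,e), knows(e,d)
round 1: derive span(a,g) via R2 from road(a,e), knows(e,g)
round 1: derive span(d,f) via R2 from road(d,d), knows(d,f)
round 1: derive span(d,h) via R2 from road(d,d), knows(d,h)
round 1: derive span(d,j) via R2 from road(d,d), knows(d,j)
round 1: derive span(e,f) via R2 from road(e,d), knows(d,f)
round 1: derive span(e,h) via R2 from road(e,d), knows(d,h)
round 1: derive span(e,j) via R2 from road(e,d), knows(d,j)
round 1: derive span(f,f) via R2 from road(f,d), knows(d,f)
round 1: derive span(f,h) via R2 from road(f,d), knows(d,h)
round 1: derive span(f,j) via R2 from road(f,d), knows(d,j)
round 1: derive span(g,b) via R2 from road(g,e), knows(e,b)
round 1: derive span(g,d) via R2 from road(g,e), knows(e,d)
round 1: derive span(g,g) via R2 from road(g,e), knows(e,g)
round 1: derive span(h,d) via R2 from road(h,e), knows(e,d)
round 1: derive span(h,f) via R2 from road(h,a), knows(a,f)
round 1: derive span(h,g) via R2 from road(h,e), knows(e,g)
round 1: derive span(h,h) via R2 from road(h,a), knows(a,h)
round 1: derive span(j,d) via R2 from road(j,h), knows(h,d)
round 1: derive span(j,j) via R2 from road(j,h), knows(h,j)
round 2: derive span(a,a) via R1 from span(a,b), parent(b,a)
round 2: derive span(a,f) via R1 from span(a,d), parent(d,f)
round 2: derive span(a,h) via R1 from span(a,e), parent(e,h)
round 2: derive span(d,a) via R1 from span(d,d), parent(d,a)
round 2: derive span(d,b) via R1 from span(d,h), parent(h,b)
round 2: derive span(d,e) via R1 from span(d,h), parent(h,e)
round 2: derive span(d,g) via R1 from span(d,h), parent(h,g)
round 2: derive span(e,a) via R1 from span(e,d), parent(d,a)
round 2: derive span(e,b) via R1 from span(e,h), parent(h,b)
round 2: derive span(e,e) via R1 from span(e,h), parent(h,e)
round 2: derive span(e,g) via R1 from span(e,h), parent(h,g)
round 2: derive span(f,a) via R1 from span(f,d), parent(d,a)
round 2: derive span(f,b) via R1 from span(f,h), parent(h,b)
round 2: derive span(f,e) via R1 from span(f,h), parent(h,e)
round 2: derive span(f,g) via R1 from span(f,h), parent(h,g)
round 2: derive span(g,a) via R1 from span(g,b), parent(b,a)
round 2: derive span(g,f) via R1 from span(g,d), parent(d,f)
round 2: derive span(g,h) via R1 from span(g,e), parent(e,h)
round 2: derive span(h,j) via R1 from span(h,a), parent(a,j)
round 2: derive span(j,a) via R1 from span(j,d), parent(d,a)
round 2: derive span(j,b) via R1 from span(j,h), parent(h,b)
round 2: derive span(j,e) via R1 from span(j,h), parent(h,e)
round 2: derive span(j,f) via R1 from span(j,d), parent(d,f)
round 2: derive span(j,g) via R1 from span(j,h), parent(h,g)
round 3: derive span(g,j) via R1 from span(g,a), parent(a,j)

no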